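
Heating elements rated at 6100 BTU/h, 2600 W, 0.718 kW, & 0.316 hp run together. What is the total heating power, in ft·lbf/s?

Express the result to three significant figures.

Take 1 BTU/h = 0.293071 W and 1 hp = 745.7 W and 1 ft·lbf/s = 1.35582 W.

6100 BTU/h × 0.293071 = 1787.73 W
2600 W (already W)
0.718 kW × 1000 = 718 W
0.316 hp × 745.7 = 235.641 W
Combined: 1787.73 + 2600 + 718 + 235.641 = 5341.37 W
In ft·lbf/s: 5341.37 / 1.35582 = 3939.59 ft·lbf/s

3940 ft·lbf/s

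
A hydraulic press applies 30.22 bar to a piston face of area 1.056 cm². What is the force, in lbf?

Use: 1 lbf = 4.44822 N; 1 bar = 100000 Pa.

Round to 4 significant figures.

71.74 lbf

30.22 bar × 100000 → 3.022×10⁶ Pa
1.056 cm² × 0.0001 → 1.056×10⁻⁴ m²
F = P × A = 3.022×10⁶ Pa × 1.056×10⁻⁴ m² = 319.123 N
319.123 N ÷ (4.44822 N/lbf) = 71.7417 lbf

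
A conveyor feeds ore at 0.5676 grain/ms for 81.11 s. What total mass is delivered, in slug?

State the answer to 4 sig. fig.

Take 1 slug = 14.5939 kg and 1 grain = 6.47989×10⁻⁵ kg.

0.5676 grain/ms → 0.0367799 kg/s
m = ṁ × t = 0.0367799 × 81.11 = 2.98322 kg
In slug: 2.98322 / 14.5939 = 0.204416 slug

0.2044 slug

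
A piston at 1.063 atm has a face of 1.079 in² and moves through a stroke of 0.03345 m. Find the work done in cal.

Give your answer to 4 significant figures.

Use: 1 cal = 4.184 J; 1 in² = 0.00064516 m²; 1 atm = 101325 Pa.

0.5994 cal

1.063 atm → 107708 Pa
1.079 in² → 6.96128×10⁻⁴ m²
F = P × A = 107708 × 6.96128×10⁻⁴ = 74.9786 N
W = F × d = 74.9786 × 0.03345 = 2.50803 J
In cal: 2.50803 / 4.184 = 0.599434 cal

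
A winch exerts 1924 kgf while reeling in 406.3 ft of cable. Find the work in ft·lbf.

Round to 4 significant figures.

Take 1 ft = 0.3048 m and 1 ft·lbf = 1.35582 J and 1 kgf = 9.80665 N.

1.723×10⁶ ft·lbf

1924 kgf × 9.80665 → 18868 N
406.3 ft × 0.3048 → 123.84 m
W = F × d = 18868 N × 123.84 m = 2.33661×10⁶ J
2.33661×10⁶ J ÷ (1.35582 J/ft·lbf) = 1.72339×10⁶ ft·lbf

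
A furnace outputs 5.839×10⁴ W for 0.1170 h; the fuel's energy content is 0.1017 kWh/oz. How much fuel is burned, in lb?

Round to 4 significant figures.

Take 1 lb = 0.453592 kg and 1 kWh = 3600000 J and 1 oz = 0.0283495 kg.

4.198 lb

0.1170 h → 421.2 s
E = P × t = 58390 × 421.2 = 2.45939×10⁷ J
0.1017 kWh/oz → 1.29145×10⁷ J/kg
m = E / e_s = 2.45939×10⁷ / 1.29145×10⁷ = 1.90436 kg
In lb: 1.90436 / 0.453592 = 4.1984 lb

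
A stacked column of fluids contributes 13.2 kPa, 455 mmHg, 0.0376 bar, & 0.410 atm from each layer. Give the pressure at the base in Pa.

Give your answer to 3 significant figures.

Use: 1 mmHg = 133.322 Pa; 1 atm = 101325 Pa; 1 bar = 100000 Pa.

1.19×10⁵ Pa

13.2 kPa × 1000 → 13200 Pa
455 mmHg × 133.322 → 60661.5 Pa
0.0376 bar × 100000 → 3760 Pa
0.410 atm × 101325 → 41543.2 Pa
Total: 13200 + 60661.5 + 3760 + 41543.2 = 119165 Pa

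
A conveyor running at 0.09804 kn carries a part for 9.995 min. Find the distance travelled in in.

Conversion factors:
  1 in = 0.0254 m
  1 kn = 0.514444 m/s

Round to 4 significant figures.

1191 in

0.09804 kn × 0.514444 → 0.0504361 m/s
9.995 min × 60 → 599.7 s
d = v × t = 0.0504361 m/s × 599.7 s = 30.2465 m
30.2465 m ÷ (0.0254 m/in) = 1190.81 in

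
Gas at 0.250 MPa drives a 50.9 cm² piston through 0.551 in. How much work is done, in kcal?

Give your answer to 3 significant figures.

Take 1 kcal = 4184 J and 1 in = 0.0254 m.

0.250 MPa → 250000 Pa
50.9 cm² → 0.00509 m²
F = P × A = 250000 × 0.00509 = 1272.5 N
0.551 in → 0.0139954 m
W = F × d = 1272.5 × 0.0139954 = 17.8091 J
In kcal: 17.8091 / 4184 = 0.00425648 kcal

0.00426 kcal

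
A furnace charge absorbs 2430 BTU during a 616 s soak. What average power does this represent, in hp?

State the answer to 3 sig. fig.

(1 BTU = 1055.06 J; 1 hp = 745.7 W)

5.58 hp

2430 BTU × 1055.06 → 2.5638×10⁶ J
P = E / t = 2.5638×10⁶ J / 616 s = 4162.01 W
4162.01 W ÷ (745.7 W/hp) = 5.58135 hp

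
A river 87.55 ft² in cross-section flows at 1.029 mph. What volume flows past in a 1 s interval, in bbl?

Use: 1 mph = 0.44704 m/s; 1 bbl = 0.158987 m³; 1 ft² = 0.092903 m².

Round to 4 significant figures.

1.029 mph × 0.44704 = 0.460004 m/s
87.55 ft² × 0.092903 = 8.13366 m²
V = v × A × t = 0.460004 m/s × 8.13366 m² × 1 s = 3.74152 m³
3.74152 m³ ÷ (0.158987 m³/bbl) = 23.5335 bbl

23.53 bbl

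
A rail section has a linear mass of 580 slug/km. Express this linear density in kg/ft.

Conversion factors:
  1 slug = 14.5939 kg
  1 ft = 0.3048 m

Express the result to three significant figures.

2.58 kg/ft

580 slug/km × 14.5939 kg/slug ÷ 1000 m/km = 8.46446 kg/m
8.46446 kg/m × 0.3048 m/ft = 2.57997 kg/ft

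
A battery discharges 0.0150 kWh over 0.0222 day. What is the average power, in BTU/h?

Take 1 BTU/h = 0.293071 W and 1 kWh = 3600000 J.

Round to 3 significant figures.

96.1 BTU/h

0.0150 kWh × 3600000 → 54000 J
0.0222 day × 86400 → 1918.08 s
P = E / t = 54000 J / 1918.08 s = 28.1532 W
28.1532 W ÷ (0.293071 W/BTU/h) = 96.0627 BTU/h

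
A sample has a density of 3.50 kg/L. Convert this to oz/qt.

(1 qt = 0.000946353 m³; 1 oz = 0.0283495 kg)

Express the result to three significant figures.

3.50 kg/L ÷ 0.001 m³/L = 3500 kg/m³
3500 kg/m³ ÷ 0.0283495 kg/oz × 0.000946353 m³/qt = 116.836 oz/qt

117 oz/qt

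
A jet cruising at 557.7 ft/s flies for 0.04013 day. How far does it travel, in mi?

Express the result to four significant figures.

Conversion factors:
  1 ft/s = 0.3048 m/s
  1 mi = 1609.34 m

366.2 mi

557.7 ft/s × 0.3048 = 169.987 m/s
0.04013 day × 86400 = 3467.23 s
d = v × t = 169.987 m/s × 3467.23 s = 589384 m
589384 m ÷ (1609.34 m/mi) = 366.227 mi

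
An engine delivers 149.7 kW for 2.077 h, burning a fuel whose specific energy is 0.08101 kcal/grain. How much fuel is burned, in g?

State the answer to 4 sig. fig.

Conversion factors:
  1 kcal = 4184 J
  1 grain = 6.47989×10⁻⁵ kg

2.140×10⁵ g

149.7 kW → 149700 W
2.077 h → 7477.2 s
E = P × t = 149700 × 7477.2 = 1.11934×10⁹ J
0.08101 kcal/grain → 5.23073×10⁶ J/kg
m = E / e_s = 1.11934×10⁹ / 5.23073×10⁶ = 213.993 kg
In g: 213.993 / 0.001 = 213993 g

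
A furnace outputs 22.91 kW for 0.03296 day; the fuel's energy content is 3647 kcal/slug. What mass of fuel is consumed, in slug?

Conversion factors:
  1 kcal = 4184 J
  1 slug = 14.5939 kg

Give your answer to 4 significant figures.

22.91 kW → 22910 W
0.03296 day → 2847.74 s
E = P × t = 22910 × 2847.74 = 6.52417×10⁷ J
3647 kcal/slug → 1.04558×10⁶ J/kg
m = E / e_s = 6.52417×10⁷ / 1.04558×10⁶ = 62.3976 kg
In slug: 62.3976 / 14.5939 = 4.27559 slug

4.276 slug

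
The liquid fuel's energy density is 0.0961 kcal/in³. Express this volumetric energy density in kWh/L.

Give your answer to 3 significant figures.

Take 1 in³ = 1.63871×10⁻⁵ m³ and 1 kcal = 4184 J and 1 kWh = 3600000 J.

0.00682 kWh/L

0.0961 kcal/in³ × 4184 J/kcal ÷ 1.63871×10⁻⁵ m³/in³ = 2.45365×10⁷ J/m³
2.45365×10⁷ J/m³ ÷ 3600000 J/kWh × 0.001 m³/L = 0.00681569 kWh/L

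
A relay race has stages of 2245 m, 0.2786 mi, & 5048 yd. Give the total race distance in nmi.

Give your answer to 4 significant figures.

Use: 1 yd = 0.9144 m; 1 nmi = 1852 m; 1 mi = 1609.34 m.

2245 m (already m)
0.2786 mi × 1609.34 = 448.362 m
5048 yd × 0.9144 = 4615.89 m
Sum: 2245 + 448.362 + 4615.89 = 7309.25 m
In nmi: 7309.25 / 1852 = 3.94668 nmi

3.947 nmi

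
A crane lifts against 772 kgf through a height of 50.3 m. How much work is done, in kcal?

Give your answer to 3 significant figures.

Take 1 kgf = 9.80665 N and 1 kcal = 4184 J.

772 kgf × 9.80665 = 7570.73 N
W = F × d = 7570.73 N × 50.3 m = 380808 J
380808 J ÷ (4184 J/kcal) = 91.0153 kcal

91.0 kcal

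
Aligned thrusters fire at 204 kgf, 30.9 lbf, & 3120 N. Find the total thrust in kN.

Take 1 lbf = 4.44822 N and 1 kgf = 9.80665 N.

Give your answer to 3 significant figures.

204 kgf × 9.80665 = 2000.56 N
30.9 lbf × 4.44822 = 137.45 N
3120 N (already N)
Sum: 2000.56 + 137.45 + 3120 = 5258.01 N
In kN: 5258.01 / 1000 = 5.25801 kN

5.26 kN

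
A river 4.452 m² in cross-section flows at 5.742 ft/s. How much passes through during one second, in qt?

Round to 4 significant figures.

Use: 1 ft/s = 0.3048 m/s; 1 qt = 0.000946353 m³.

8233 qt

5.742 ft/s × 0.3048 = 1.75016 m/s
V = v × A × t = 1.75016 m/s × 4.452 m² × 1 s = 7.79171 m³
7.79171 m³ ÷ (0.000946353 m³/qt) = 8233.41 qt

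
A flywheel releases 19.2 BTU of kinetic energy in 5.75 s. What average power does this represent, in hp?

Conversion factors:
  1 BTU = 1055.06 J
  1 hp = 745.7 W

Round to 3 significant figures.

19.2 BTU × 1055.06 = 20257.2 J
P = E / t = 20257.2 J / 5.75 s = 3522.99 W
3522.99 W ÷ (745.7 W/hp) = 4.72441 hp

4.72 hp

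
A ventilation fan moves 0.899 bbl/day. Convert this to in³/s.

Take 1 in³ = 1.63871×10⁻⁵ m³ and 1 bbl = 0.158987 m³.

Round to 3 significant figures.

0.899 bbl/day × 0.158987 m³/bbl ÷ 86400 s/day = 1.65427×10⁻⁶ m³/s
1.65427×10⁻⁶ m³/s ÷ 1.63871×10⁻⁵ m³/in³ = 0.10095 in³/s

0.101 in³/s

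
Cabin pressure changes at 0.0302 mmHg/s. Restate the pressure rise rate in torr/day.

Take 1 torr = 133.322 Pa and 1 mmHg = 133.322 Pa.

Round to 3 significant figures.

2610 torr/day

0.0302 mmHg/s × 133.322 Pa/mmHg = 4.02632 Pa/s
4.02632 Pa/s ÷ 133.322 Pa/torr × 86400 s/day = 2609.28 torr/day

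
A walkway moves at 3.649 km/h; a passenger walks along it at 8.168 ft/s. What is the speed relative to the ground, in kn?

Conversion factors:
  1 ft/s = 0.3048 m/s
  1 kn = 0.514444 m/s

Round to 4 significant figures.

3.649 km/h × (1/3.6) = 1.01361 m/s
8.168 ft/s × 0.3048 = 2.48961 m/s
Total: 1.01361 + 2.48961 = 3.50322 m/s
In kn: 3.50322 / 0.514444 = 6.80972 kn

6.810 kn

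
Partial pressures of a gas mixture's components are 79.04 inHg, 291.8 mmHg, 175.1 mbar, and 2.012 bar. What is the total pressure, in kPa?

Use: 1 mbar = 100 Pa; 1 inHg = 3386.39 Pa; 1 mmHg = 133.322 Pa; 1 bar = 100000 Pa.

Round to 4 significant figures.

79.04 inHg × 3386.39 → 267660 Pa
291.8 mmHg × 133.322 → 38903.4 Pa
175.1 mbar × 100 → 17510 Pa
2.012 bar × 100000 → 201200 Pa
Total: 267660 + 38903.4 + 17510 + 201200 = 525273 Pa
In kPa: 525273 / 1000 = 525.273 kPa

525.3 kPa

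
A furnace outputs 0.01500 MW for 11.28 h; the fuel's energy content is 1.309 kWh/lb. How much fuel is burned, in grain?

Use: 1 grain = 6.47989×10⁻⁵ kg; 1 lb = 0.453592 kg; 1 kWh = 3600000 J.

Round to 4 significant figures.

0.01500 MW → 15000 W
11.28 h → 40608 s
E = P × t = 15000 × 40608 = 6.0912×10⁸ J
1.309 kWh/lb → 1.03891×10⁷ J/kg
m = E / e_s = 6.0912×10⁸ / 1.03891×10⁷ = 58.6307 kg
In grain: 58.6307 / 6.47989×10⁻⁵ = 904810 grain

9.048×10⁵ grain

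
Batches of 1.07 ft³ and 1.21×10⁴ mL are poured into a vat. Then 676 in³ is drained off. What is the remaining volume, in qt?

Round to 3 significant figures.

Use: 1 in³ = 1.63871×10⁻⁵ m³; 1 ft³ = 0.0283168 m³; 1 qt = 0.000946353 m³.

33.1 qt

1.07 ft³ × 0.0283168 → 0.030299 m³
1.21×10⁴ mL × 10⁻⁶ → 0.0121 m³
676 in³ × 1.63871×10⁻⁵ → 0.0110777 m³
Net: 0.030299 + 0.0121 − 0.0110777 = 0.0313213 m³
In qt: 0.0313213 / 0.000946353 = 33.0968 qt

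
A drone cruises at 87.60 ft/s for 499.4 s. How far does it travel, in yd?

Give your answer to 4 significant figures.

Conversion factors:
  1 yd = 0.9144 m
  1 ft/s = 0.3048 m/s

87.60 ft/s × 0.3048 → 26.7005 m/s
d = v × t = 26.7005 m/s × 499.4 s = 13334.2 m
13334.2 m ÷ (0.9144 m/yd) = 14582.5 yd

1.458×10⁴ yd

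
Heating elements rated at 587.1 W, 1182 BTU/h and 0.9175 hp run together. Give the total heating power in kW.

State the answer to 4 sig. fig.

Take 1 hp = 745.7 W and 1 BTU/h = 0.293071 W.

587.1 W (already W)
1182 BTU/h × 0.293071 = 346.41 W
0.9175 hp × 745.7 = 684.18 W
Total: 587.1 + 346.41 + 684.18 = 1617.69 W
In kW: 1617.69 / 1000 = 1.61769 kW

1.618 kW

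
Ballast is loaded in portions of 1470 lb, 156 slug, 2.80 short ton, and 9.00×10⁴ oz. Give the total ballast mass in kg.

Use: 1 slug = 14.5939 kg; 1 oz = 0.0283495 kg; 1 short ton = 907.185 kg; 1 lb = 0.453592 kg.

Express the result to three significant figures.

1470 lb × 0.453592 = 666.78 kg
156 slug × 14.5939 = 2276.65 kg
2.80 short ton × 907.185 = 2540.12 kg
9.00×10⁴ oz × 0.0283495 = 2551.46 kg
Sum: 666.78 + 2276.65 + 2540.12 + 2551.46 = 8035.01 kg

8040 kg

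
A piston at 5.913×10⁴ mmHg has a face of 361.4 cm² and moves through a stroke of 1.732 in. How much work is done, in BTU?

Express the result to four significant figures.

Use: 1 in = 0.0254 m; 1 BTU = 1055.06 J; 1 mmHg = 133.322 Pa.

5.913×10⁴ mmHg → 7.88333×10⁶ Pa
361.4 cm² → 0.03614 m²
F = P × A = 7.88333×10⁶ × 0.03614 = 284904 N
1.732 in → 0.0439928 m
W = F × d = 284904 × 0.0439928 = 12533.7 J
In BTU: 12533.7 / 1055.06 = 11.8796 BTU

11.88 BTU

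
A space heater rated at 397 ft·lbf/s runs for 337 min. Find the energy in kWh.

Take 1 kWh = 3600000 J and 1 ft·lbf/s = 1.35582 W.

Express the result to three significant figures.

397 ft·lbf/s × 1.35582 = 538.261 W
337 min × 60 = 20220 s
E = P × t = 538.261 W × 20220 s = 1.08836×10⁷ J
1.08836×10⁷ J ÷ (3600000 J/kWh) = 3.02322 kWh

3.02 kWh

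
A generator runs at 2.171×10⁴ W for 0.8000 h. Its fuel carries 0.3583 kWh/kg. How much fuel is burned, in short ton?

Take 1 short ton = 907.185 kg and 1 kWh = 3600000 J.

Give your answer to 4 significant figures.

0.8000 h → 2880 s
E = P × t = 21710 × 2880 = 6.25248×10⁷ J
0.3583 kWh/kg → 1.28988×10⁶ J/kg
m = E / e_s = 6.25248×10⁷ / 1.28988×10⁶ = 48.4733 kg
In short ton: 48.4733 / 907.185 = 0.0534327 short ton

0.05343 short ton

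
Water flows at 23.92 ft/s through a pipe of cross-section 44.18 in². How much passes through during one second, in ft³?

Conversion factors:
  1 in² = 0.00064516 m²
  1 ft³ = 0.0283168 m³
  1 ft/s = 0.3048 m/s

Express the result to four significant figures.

23.92 ft/s × 0.3048 → 7.29082 m/s
44.18 in² × 0.00064516 → 0.0285032 m²
V = v × A × t = 7.29082 m/s × 0.0285032 m² × 1 s = 0.207812 m³
0.207812 m³ ÷ (0.0283168 m³/ft³) = 7.33882 ft³

7.339 ft³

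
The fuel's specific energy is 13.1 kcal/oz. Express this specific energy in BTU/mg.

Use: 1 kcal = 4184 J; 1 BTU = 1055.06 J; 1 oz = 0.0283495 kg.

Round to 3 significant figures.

0.00183 BTU/mg

13.1 kcal/oz × 4184 J/kcal ÷ 0.0283495 kg/oz = 1.93338×10⁶ J/kg
1.93338×10⁶ J/kg ÷ 1055.06 J/BTU × 10⁻⁶ kg/mg = 0.00183248 BTU/mg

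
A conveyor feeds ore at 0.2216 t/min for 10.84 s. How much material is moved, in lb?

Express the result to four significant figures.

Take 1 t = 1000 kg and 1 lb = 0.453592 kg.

88.26 lb

0.2216 t/min → 3.69333 kg/s
m = ṁ × t = 3.69333 × 10.84 = 40.0357 kg
In lb: 40.0357 / 0.453592 = 88.2637 lb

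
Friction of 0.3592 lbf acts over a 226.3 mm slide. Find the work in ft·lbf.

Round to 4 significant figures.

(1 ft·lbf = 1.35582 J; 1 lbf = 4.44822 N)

0.3592 lbf × 4.44822 → 1.5978 N
226.3 mm × 0.001 → 0.2263 m
W = F × d = 1.5978 N × 0.2263 m = 0.361582 J
0.361582 J ÷ (1.35582 J/ft·lbf) = 0.266689 ft·lbf

0.2667 ft·lbf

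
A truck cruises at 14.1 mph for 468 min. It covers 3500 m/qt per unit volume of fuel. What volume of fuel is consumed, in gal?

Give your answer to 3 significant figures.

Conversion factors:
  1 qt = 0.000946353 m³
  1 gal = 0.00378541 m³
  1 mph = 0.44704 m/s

14.1 mph → 6.30326 m/s
468 min → 28080 s
d = v × t = 6.30326 × 28080 = 176996 m
3500 m/qt → 3.69841×10⁶ m/m³
V = d / (distance per unit fuel) = 176996 / 3.69841×10⁶ = 0.0478573 m³
In gal: 0.0478573 / 0.00378541 = 12.6426 gal

12.6 gal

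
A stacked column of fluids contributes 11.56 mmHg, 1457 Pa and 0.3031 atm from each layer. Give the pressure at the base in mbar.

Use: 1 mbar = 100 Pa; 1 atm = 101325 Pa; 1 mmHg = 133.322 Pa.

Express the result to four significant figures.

337.1 mbar

11.56 mmHg × 133.322 → 1541.2 Pa
1457 Pa (already Pa)
0.3031 atm × 101325 → 30711.6 Pa
Total: 1541.2 + 1457 + 30711.6 = 33709.8 Pa
In mbar: 33709.8 / 100 = 337.098 mbar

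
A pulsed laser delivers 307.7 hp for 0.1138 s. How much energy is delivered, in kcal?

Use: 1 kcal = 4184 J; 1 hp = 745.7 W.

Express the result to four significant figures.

6.241 kcal

307.7 hp × 745.7 = 229452 W
E = P × t = 229452 W × 0.1138 s = 26111.6 J
26111.6 J ÷ (4184 J/kcal) = 6.24082 kcal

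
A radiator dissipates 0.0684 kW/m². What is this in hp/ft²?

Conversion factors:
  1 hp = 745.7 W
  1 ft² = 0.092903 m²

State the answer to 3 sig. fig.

0.00852 hp/ft²

0.0684 kW/m² × 1000 W/kW = 68.4 W/m²
68.4 W/m² ÷ 745.7 W/hp × 0.092903 m²/ft² = 0.00852161 hp/ft²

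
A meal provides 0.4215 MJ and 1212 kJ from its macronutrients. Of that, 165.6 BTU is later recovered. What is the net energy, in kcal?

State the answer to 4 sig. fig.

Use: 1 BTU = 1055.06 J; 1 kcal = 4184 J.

0.4215 MJ × 1000000 → 421500 J
1212 kJ × 1000 → 1.212×10⁶ J
165.6 BTU × 1055.06 → 174718 J
Net: 421500 + 1.212×10⁶ − 174718 = 1.45878×10⁶ J
In kcal: 1.45878×10⁶ / 4184 = 348.657 kcal

348.7 kcal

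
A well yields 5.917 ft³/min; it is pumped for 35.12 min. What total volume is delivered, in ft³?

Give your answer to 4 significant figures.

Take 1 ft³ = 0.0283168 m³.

207.8 ft³

5.917 ft³/min → 0.00279251 m³/s
35.12 min → 2107.2 s
V = Q × t = 0.00279251 × 2107.2 = 5.88438 m³
In ft³: 5.88438 / 0.0283168 = 207.805 ft³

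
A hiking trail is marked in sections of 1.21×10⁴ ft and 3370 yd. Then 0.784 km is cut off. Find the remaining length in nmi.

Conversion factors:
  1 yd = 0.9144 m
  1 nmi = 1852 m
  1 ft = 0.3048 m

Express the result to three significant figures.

3.23 nmi

1.21×10⁴ ft × 0.3048 → 3688.08 m
3370 yd × 0.9144 → 3081.53 m
0.784 km × 1000 → 784 m
Sum: 3688.08 + 3081.53 − 784 = 5985.61 m
In nmi: 5985.61 / 1852 = 3.23197 nmi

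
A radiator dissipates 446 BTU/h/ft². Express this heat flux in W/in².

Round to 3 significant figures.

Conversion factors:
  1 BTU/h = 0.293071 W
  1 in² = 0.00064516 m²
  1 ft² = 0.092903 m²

0.908 W/in²

446 BTU/h/ft² × 0.293071 W/BTU/h ÷ 0.092903 m²/ft² = 1406.95 W/m²
1406.95 W/m² × 0.00064516 m²/in² = 0.907708 W/in²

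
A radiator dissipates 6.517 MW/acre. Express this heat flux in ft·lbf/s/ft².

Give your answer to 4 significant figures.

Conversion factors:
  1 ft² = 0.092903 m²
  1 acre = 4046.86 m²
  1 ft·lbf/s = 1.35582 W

110.3 ft·lbf/s/ft²

6.517 MW/acre × 1000000 W/MW ÷ 4046.86 m²/acre = 1610.38 W/m²
1610.38 W/m² ÷ 1.35582 W/ft·lbf/s × 0.092903 m²/ft² = 110.346 ft·lbf/s/ft²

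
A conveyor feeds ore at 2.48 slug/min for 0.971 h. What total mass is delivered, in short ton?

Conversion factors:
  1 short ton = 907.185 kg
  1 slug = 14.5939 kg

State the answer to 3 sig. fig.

2.32 short ton

2.48 slug/min → 0.603215 kg/s
0.971 h → 3495.6 s
m = ṁ × t = 0.603215 × 3495.6 = 2108.6 kg
In short ton: 2108.6 / 907.185 = 2.32433 short ton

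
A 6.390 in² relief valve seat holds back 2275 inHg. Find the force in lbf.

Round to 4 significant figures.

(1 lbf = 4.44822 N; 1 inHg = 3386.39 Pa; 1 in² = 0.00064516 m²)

2275 inHg × 3386.39 → 7.70404×10⁶ Pa
6.390 in² × 0.00064516 → 0.00412257 m²
F = P × A = 7.70404×10⁶ Pa × 0.00412257 m² = 31760.4 N
31760.4 N ÷ (4.44822 N/lbf) = 7140.02 lbf

7140 lbf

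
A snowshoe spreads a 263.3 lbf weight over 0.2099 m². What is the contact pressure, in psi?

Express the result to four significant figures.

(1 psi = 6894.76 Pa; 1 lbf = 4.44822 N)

263.3 lbf × 4.44822 → 1171.22 N
P = F / A = 1171.22 N / 0.2099 m² = 5579.9 Pa
5579.9 Pa ÷ (6894.76 Pa/psi) = 0.809296 psi

0.8093 psi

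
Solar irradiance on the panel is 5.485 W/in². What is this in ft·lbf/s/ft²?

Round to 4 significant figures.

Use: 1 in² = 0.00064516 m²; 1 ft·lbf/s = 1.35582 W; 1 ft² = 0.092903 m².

5.485 W/in² ÷ 0.00064516 m²/in² = 8501.77 W/m²
8501.77 W/m² ÷ 1.35582 W/ft·lbf/s × 0.092903 m²/ft² = 582.555 ft·lbf/s/ft²

582.6 ft·lbf/s/ft²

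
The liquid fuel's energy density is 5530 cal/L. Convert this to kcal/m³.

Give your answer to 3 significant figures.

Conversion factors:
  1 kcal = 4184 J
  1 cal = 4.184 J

5530 kcal/m³

5530 cal/L × 4.184 J/cal ÷ 0.001 m³/L = 2.31375×10⁷ J/m³
2.31375×10⁷ J/m³ ÷ 4184 J/kcal = 5530 kcal/m³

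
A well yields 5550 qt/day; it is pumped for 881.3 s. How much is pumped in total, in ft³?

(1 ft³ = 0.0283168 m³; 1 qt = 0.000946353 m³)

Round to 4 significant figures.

5550 qt/day → 6.079×10⁻⁵ m³/s
V = Q × t = 6.079×10⁻⁵ × 881.3 = 0.0535742 m³
In ft³: 0.0535742 / 0.0283168 = 1.89196 ft³

1.892 ft³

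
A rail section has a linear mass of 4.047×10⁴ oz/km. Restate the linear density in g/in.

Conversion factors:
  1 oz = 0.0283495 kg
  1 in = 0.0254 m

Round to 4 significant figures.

29.14 g/in

4.047×10⁴ oz/km × 0.0283495 kg/oz ÷ 1000 m/km = 1.1473 kg/m
1.1473 kg/m ÷ 0.001 kg/g × 0.0254 m/in = 29.1414 g/in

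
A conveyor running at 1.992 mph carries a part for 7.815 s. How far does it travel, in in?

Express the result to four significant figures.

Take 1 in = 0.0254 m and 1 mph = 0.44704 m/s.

1.992 mph × 0.44704 → 0.890504 m/s
d = v × t = 0.890504 m/s × 7.815 s = 6.95929 m
6.95929 m ÷ (0.0254 m/in) = 273.988 in

274.0 in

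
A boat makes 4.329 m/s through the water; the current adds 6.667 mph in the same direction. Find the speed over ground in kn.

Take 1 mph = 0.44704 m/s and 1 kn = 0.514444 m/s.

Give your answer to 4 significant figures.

14.21 kn

4.329 m/s (already m/s)
6.667 mph × 0.44704 → 2.98042 m/s
Sum: 4.329 + 2.98042 = 7.30942 m/s
In kn: 7.30942 / 0.514444 = 14.2084 kn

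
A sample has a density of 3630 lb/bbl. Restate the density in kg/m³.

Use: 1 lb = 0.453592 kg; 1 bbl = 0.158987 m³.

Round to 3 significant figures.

1.04×10⁴ kg/m³

3630 lb/bbl × 0.453592 kg/lb ÷ 0.158987 m³/bbl = 10356.4 kg/m³
10356.4 kg/m³  = 10356.4 kg/m³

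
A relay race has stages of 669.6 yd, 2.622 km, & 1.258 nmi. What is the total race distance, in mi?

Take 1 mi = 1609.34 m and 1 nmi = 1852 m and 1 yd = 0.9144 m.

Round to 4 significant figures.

3.457 mi

669.6 yd × 0.9144 = 612.282 m
2.622 km × 1000 = 2622 m
1.258 nmi × 1852 = 2329.82 m
Total: 612.282 + 2622 + 2329.82 = 5564.1 m
In mi: 5564.1 / 1609.34 = 3.45738 mi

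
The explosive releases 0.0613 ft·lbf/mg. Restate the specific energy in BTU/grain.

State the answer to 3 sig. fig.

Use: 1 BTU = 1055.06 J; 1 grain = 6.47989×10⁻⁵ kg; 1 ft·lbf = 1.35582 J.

0.00510 BTU/grain

0.0613 ft·lbf/mg × 1.35582 J/ft·lbf ÷ 10⁻⁶ kg/mg = 83111.8 J/kg
83111.8 J/kg ÷ 1055.06 J/BTU × 6.47989×10⁻⁵ kg/grain = 0.0051045 BTU/grain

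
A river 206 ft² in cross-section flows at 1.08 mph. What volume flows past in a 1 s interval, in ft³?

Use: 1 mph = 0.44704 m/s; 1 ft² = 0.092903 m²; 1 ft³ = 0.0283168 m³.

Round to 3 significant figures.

326 ft³

1.08 mph × 0.44704 → 0.482803 m/s
206 ft² × 0.092903 → 19.138 m²
V = v × A × t = 0.482803 m/s × 19.138 m² × 1 s = 9.23988 m³
9.23988 m³ ÷ (0.0283168 m³/ft³) = 326.304 ft³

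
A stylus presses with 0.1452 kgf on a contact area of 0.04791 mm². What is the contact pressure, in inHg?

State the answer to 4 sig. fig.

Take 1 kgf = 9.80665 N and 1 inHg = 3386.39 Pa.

8777 inHg

0.1452 kgf × 9.80665 → 1.42393 N
0.04791 mm² × 10⁻⁶ → 4.791×10⁻⁸ m²
P = F / A = 1.42393 N / 4.791×10⁻⁸ m² = 2.97209×10⁷ Pa
2.97209×10⁷ Pa ÷ (3386.39 Pa/inHg) = 8776.57 inHg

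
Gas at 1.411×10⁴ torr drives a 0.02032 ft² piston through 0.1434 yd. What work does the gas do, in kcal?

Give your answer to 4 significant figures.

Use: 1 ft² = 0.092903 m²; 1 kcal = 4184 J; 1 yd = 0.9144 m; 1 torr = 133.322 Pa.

1.411×10⁴ torr → 1.88117×10⁶ Pa
0.02032 ft² → 0.00188779 m²
F = P × A = 1.88117×10⁶ × 0.00188779 = 3551.25 N
0.1434 yd → 0.131125 m
W = F × d = 3551.25 × 0.131125 = 465.658 J
In kcal: 465.658 / 4184 = 0.111295 kcal

0.1113 kcal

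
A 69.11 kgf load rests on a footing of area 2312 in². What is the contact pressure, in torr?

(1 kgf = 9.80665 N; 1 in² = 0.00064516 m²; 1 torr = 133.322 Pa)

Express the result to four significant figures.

3.408 torr

69.11 kgf × 9.80665 → 677.738 N
2312 in² × 0.00064516 → 1.49161 m²
P = F / A = 677.738 N / 1.49161 m² = 454.367 Pa
454.367 Pa ÷ (133.322 Pa/torr) = 3.40804 torr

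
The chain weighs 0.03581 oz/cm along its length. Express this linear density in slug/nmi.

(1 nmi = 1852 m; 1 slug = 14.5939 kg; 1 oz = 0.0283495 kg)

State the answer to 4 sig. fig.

0.03581 oz/cm × 0.0283495 kg/oz ÷ 0.01 m/cm = 0.10152 kg/m
0.10152 kg/m ÷ 14.5939 kg/slug × 1852 m/nmi = 12.8831 slug/nmi

12.88 slug/nmi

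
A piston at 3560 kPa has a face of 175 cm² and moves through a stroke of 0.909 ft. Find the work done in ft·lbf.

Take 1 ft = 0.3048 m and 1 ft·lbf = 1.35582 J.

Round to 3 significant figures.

1.27×10⁴ ft·lbf

3560 kPa → 3.56×10⁶ Pa
175 cm² → 0.0175 m²
F = P × A = 3.56×10⁶ × 0.0175 = 62300 N
0.909 ft → 0.277063 m
W = F × d = 62300 × 0.277063 = 17261 J
In ft·lbf: 17261 / 1.35582 = 12731 ft·lbf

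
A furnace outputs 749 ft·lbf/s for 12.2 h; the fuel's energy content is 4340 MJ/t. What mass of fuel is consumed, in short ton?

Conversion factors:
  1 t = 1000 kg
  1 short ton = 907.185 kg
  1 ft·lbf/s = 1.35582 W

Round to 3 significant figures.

0.0113 short ton

749 ft·lbf/s → 1015.51 W
12.2 h → 43920 s
E = P × t = 1015.51 × 43920 = 4.46012×10⁷ J
4340 MJ/t → 4.34×10⁶ J/kg
m = E / e_s = 4.46012×10⁷ / 4.34×10⁶ = 10.2768 kg
In short ton: 10.2768 / 907.185 = 0.0113282 short ton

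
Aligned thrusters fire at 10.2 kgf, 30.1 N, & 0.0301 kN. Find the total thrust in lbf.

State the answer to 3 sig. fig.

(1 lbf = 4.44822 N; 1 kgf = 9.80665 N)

36.0 lbf

10.2 kgf × 9.80665 → 100.028 N
30.1 N (already N)
0.0301 kN × 1000 → 30.1 N
Sum: 100.028 + 30.1 + 30.1 = 160.228 N
In lbf: 160.228 / 4.44822 = 36.0207 lbf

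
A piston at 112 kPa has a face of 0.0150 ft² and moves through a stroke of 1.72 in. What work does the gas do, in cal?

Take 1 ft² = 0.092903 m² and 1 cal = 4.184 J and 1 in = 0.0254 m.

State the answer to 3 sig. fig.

1.63 cal

112 kPa → 112000 Pa
0.0150 ft² → 0.00139354 m²
F = P × A = 112000 × 0.00139354 = 156.076 N
1.72 in → 0.043688 m
W = F × d = 156.076 × 0.043688 = 6.81865 J
In cal: 6.81865 / 4.184 = 1.6297 cal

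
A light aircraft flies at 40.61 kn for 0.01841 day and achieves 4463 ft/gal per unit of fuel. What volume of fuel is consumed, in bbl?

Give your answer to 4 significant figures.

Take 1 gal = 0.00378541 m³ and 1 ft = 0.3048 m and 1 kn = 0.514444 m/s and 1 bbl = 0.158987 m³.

40.61 kn → 20.8916 m/s
0.01841 day → 1590.62 s
d = v × t = 20.8916 × 1590.62 = 33230.6 m
4463 ft/gal → 359359 m/m³
V = d / (distance per unit fuel) = 33230.6 / 359359 = 0.0924719 m³
In bbl: 0.0924719 / 0.158987 = 0.581632 bbl

0.5816 bbl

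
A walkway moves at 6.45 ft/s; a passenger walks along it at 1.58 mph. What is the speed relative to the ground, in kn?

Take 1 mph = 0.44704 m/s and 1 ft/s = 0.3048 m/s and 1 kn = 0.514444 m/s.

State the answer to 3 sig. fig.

6.45 ft/s × 0.3048 → 1.96596 m/s
1.58 mph × 0.44704 → 0.706323 m/s
Combined: 1.96596 + 0.706323 = 2.67228 m/s
In kn: 2.67228 / 0.514444 = 5.1945 kn

5.19 kn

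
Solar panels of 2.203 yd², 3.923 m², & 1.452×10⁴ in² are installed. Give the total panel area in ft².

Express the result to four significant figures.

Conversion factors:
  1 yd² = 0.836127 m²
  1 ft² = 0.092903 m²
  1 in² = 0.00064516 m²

162.9 ft²

2.203 yd² × 0.836127 → 1.84199 m²
3.923 m² (already m²)
1.452×10⁴ in² × 0.00064516 → 9.36772 m²
Total: 1.84199 + 3.923 + 9.36772 = 15.1327 m²
In ft²: 15.1327 / 0.092903 = 162.887 ft²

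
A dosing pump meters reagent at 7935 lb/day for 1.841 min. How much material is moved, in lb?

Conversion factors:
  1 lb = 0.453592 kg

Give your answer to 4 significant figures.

10.14 lb

7935 lb/day → 0.041658 kg/s
1.841 min → 110.46 s
m = ṁ × t = 0.041658 × 110.46 = 4.60154 kg
In lb: 4.60154 / 0.453592 = 10.1447 lb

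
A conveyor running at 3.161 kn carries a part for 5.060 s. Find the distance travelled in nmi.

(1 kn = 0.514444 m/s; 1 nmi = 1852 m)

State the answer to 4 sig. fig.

0.004443 nmi

3.161 kn × 0.514444 → 1.62616 m/s
d = v × t = 1.62616 m/s × 5.06 s = 8.22837 m
8.22837 m ÷ (1852 m/nmi) = 0.00444296 nmi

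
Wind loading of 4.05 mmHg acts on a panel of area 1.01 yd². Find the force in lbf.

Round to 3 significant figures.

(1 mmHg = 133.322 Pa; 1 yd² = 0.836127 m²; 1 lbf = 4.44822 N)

4.05 mmHg × 133.322 → 539.954 Pa
1.01 yd² × 0.836127 → 0.844488 m²
F = P × A = 539.954 Pa × 0.844488 m² = 455.985 N
455.985 N ÷ (4.44822 N/lbf) = 102.51 lbf

103 lbf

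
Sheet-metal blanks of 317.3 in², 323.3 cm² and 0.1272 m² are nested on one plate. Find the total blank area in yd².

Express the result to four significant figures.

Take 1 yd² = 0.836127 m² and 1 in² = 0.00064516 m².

317.3 in² × 0.00064516 = 0.204709 m²
323.3 cm² × 0.0001 = 0.03233 m²
0.1272 m² (already m²)
Total: 0.204709 + 0.03233 + 0.1272 = 0.364239 m²
In yd²: 0.364239 / 0.836127 = 0.435626 yd²

0.4356 yd²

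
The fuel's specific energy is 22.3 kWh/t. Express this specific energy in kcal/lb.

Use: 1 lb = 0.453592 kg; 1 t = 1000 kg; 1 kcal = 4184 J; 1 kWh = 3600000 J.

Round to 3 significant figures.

8.70 kcal/lb

22.3 kWh/t × 3600000 J/kWh ÷ 1000 kg/t = 80280 J/kg
80280 J/kg ÷ 4184 J/kcal × 0.453592 kg/lb = 8.70324 kcal/lb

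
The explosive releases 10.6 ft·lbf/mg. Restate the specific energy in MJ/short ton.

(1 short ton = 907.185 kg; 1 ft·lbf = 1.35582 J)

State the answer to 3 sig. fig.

1.30×10⁴ MJ/short ton

10.6 ft·lbf/mg × 1.35582 J/ft·lbf ÷ 10⁻⁶ kg/mg = 1.43717×10⁷ J/kg
1.43717×10⁷ J/kg ÷ 1000000 J/MJ × 907.185 kg/short ton = 13037.8 MJ/short ton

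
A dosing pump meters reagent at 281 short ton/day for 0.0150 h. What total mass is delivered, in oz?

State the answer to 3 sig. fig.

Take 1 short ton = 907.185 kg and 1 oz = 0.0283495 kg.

281 short ton/day → 2.95045 kg/s
0.0150 h → 54 s
m = ṁ × t = 2.95045 × 54 = 159.324 kg
In oz: 159.324 / 0.0283495 = 5619.99 oz

5620 oz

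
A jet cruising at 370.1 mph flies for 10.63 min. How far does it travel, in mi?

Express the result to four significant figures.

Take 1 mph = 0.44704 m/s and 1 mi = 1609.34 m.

370.1 mph × 0.44704 → 165.45 m/s
10.63 min × 60 → 637.8 s
d = v × t = 165.45 m/s × 637.8 s = 105524 m
105524 m ÷ (1609.34 m/mi) = 65.5697 mi

65.57 mi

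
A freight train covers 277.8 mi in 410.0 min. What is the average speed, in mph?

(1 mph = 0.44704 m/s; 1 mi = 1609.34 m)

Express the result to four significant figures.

40.65 mph

277.8 mi × 1609.34 → 447075 m
410.0 min × 60 → 24600 s
v = d / t = 447075 m / 24600 s = 18.1738 m/s
18.1738 m/s ÷ (0.44704 m/s/mph) = 40.6536 mph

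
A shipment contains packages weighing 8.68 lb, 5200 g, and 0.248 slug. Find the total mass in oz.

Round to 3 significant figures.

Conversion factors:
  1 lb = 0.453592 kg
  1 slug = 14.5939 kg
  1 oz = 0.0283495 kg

450 oz

8.68 lb × 0.453592 → 3.93718 kg
5200 g × 0.001 → 5.2 kg
0.248 slug × 14.5939 → 3.61929 kg
Total: 3.93718 + 5.2 + 3.61929 = 12.7565 kg
In oz: 12.7565 / 0.0283495 = 449.973 oz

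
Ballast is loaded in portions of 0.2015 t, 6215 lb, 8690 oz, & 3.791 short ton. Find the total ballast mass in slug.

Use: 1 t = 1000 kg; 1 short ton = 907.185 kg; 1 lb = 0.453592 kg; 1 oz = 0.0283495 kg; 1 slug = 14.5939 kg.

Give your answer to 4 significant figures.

0.2015 t × 1000 = 201.5 kg
6215 lb × 0.453592 = 2819.07 kg
8690 oz × 0.0283495 = 246.357 kg
3.791 short ton × 907.185 = 3439.14 kg
Sum: 201.5 + 2819.07 + 246.357 + 3439.14 = 6706.07 kg
In slug: 6706.07 / 14.5939 = 459.512 slug

459.5 slug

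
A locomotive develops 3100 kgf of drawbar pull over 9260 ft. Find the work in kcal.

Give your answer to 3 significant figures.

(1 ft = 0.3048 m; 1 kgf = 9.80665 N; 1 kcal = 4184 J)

3100 kgf × 9.80665 → 30400.6 N
9260 ft × 0.3048 → 2822.45 m
W = F × d = 30400.6 N × 2822.45 m = 8.58042×10⁷ J
8.58042×10⁷ J ÷ (4184 J/kcal) = 20507.7 kcal

2.05×10⁴ kcal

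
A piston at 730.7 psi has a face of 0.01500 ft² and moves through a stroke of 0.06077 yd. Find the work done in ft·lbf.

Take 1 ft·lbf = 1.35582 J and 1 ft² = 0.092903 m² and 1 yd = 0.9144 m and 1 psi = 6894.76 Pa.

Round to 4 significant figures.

287.7 ft·lbf

730.7 psi → 5.038×10⁶ Pa
0.01500 ft² → 0.00139354 m²
F = P × A = 5.038×10⁶ × 0.00139354 = 7020.65 N
0.06077 yd → 0.0555681 m
W = F × d = 7020.65 × 0.0555681 = 390.124 J
In ft·lbf: 390.124 / 1.35582 = 287.74 ft·lbf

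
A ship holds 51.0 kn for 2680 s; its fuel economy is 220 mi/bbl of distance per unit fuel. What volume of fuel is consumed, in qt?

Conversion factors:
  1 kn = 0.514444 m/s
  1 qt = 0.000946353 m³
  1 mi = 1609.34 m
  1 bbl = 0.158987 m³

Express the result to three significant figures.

51.0 kn → 26.2366 m/s
d = v × t = 26.2366 × 2680 = 70314.1 m
220 mi/bbl → 2.22694×10⁶ m/m³
V = d / (distance per unit fuel) = 70314.1 / 2.22694×10⁶ = 0.0315743 m³
In qt: 0.0315743 / 0.000946353 = 33.3642 qt

33.4 qt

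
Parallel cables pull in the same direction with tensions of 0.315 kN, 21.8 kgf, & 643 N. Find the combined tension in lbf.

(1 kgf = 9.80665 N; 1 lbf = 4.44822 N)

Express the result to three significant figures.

0.315 kN × 1000 = 315 N
21.8 kgf × 9.80665 = 213.785 N
643 N (already N)
Combined: 315 + 213.785 + 643 = 1171.79 N
In lbf: 1171.79 / 4.44822 = 263.429 lbf

263 lbf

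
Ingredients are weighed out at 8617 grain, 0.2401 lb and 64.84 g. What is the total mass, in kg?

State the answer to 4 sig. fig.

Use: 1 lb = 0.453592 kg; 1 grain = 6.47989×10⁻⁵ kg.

0.7321 kg

8617 grain × 6.47989×10⁻⁵ → 0.558372 kg
0.2401 lb × 0.453592 → 0.108907 kg
64.84 g × 0.001 → 0.06484 kg
Sum: 0.558372 + 0.108907 + 0.06484 = 0.732119 kg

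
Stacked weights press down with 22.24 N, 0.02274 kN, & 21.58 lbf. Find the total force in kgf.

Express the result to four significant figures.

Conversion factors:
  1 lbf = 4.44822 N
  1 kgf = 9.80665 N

22.24 N (already N)
0.02274 kN × 1000 = 22.74 N
21.58 lbf × 4.44822 = 95.9926 N
Total: 22.24 + 22.74 + 95.9926 = 140.973 N
In kgf: 140.973 / 9.80665 = 14.3752 kgf

14.38 kgf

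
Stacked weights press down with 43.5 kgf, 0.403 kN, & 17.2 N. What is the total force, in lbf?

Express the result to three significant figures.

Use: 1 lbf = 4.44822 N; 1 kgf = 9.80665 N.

190 lbf

43.5 kgf × 9.80665 = 426.589 N
0.403 kN × 1000 = 403 N
17.2 N (already N)
Total: 426.589 + 403 + 17.2 = 846.789 N
In lbf: 846.789 / 4.44822 = 190.366 lbf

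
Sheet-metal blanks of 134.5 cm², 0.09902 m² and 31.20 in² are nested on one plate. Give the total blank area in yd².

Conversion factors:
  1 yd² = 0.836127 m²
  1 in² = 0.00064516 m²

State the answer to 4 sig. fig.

0.1586 yd²

134.5 cm² × 0.0001 = 0.01345 m²
0.09902 m² (already m²)
31.20 in² × 0.00064516 = 0.020129 m²
Combined: 0.01345 + 0.09902 + 0.020129 = 0.132599 m²
In yd²: 0.132599 / 0.836127 = 0.158587 yd²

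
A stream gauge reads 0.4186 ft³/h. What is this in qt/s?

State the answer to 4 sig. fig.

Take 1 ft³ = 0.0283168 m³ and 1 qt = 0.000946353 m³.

0.003479 qt/s

0.4186 ft³/h × 0.0283168 m³/ft³ ÷ 3600 s/h = 3.29261×10⁻⁶ m³/s
3.29261×10⁻⁶ m³/s ÷ 0.000946353 m³/qt = 0.00347926 qt/s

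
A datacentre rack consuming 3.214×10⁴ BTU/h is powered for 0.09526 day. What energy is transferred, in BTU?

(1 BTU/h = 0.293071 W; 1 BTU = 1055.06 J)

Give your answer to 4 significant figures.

3.214×10⁴ BTU/h × 0.293071 = 9419.3 W
0.09526 day × 86400 = 8230.46 s
E = P × t = 9419.3 W × 8230.46 s = 7.75252×10⁷ J
7.75252×10⁷ J ÷ (1055.06 J/BTU) = 73479.4 BTU

7.348×10⁴ BTU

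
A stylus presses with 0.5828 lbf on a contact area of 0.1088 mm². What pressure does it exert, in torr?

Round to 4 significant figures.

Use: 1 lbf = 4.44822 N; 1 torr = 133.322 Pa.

0.5828 lbf × 4.44822 = 2.59242 N
0.1088 mm² × 10⁻⁶ = 1.088×10⁻⁷ m²
P = F / A = 2.59242 N / 1.088×10⁻⁷ m² = 2.38274×10⁷ Pa
2.38274×10⁷ Pa ÷ (133.322 Pa/torr) = 178721 torr

1.787×10⁵ torr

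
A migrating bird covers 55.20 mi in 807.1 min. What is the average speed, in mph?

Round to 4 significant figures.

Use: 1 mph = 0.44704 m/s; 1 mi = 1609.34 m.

55.20 mi × 1609.34 → 88835.6 m
807.1 min × 60 → 48426 s
v = d / t = 88835.6 m / 48426 s = 1.83446 m/s
1.83446 m/s ÷ (0.44704 m/s/mph) = 4.10357 mph

4.104 mph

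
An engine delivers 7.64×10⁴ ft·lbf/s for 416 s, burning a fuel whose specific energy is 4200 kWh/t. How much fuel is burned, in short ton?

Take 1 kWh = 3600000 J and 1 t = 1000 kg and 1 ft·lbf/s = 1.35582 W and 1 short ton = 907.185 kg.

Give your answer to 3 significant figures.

0.00314 short ton

7.64×10⁴ ft·lbf/s → 103585 W
E = P × t = 103585 × 416 = 4.30914×10⁷ J
4200 kWh/t → 1.512×10⁷ J/kg
m = E / e_s = 4.30914×10⁷ / 1.512×10⁷ = 2.84996 kg
In short ton: 2.84996 / 907.185 = 0.00314154 short ton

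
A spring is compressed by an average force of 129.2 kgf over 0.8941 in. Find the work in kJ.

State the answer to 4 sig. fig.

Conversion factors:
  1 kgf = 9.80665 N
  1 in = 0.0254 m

129.2 kgf × 9.80665 = 1267.02 N
0.8941 in × 0.0254 = 0.0227101 m
W = F × d = 1267.02 N × 0.0227101 m = 28.7742 J
28.7742 J ÷ (1000 J/kJ) = 0.0287742 kJ

0.02877 kJ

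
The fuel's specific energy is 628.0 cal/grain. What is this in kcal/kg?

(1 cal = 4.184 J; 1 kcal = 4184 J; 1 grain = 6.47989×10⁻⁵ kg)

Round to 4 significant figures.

628.0 cal/grain × 4.184 J/cal ÷ 6.47989×10⁻⁵ kg/grain = 4.05493×10⁷ J/kg
4.05493×10⁷ J/kg ÷ 4184 J/kcal = 9691.52 kcal/kg

9692 kcal/kg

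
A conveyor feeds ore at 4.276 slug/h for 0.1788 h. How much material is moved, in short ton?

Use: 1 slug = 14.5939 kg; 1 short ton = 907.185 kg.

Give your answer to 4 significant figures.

0.01230 short ton

4.276 slug/h → 0.0173343 kg/s
0.1788 h → 643.68 s
m = ṁ × t = 0.0173343 × 643.68 = 11.1577 kg
In short ton: 11.1577 / 907.185 = 0.0122993 short ton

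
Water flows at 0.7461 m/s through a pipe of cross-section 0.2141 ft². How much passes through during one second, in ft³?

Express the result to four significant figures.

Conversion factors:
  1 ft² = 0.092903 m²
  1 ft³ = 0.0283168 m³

0.2141 ft² × 0.092903 → 0.0198905 m²
V = v × A × t = 0.7461 m/s × 0.0198905 m² × 1 s = 0.0148403 m³
0.0148403 m³ ÷ (0.0283168 m³/ft³) = 0.524081 ft³

0.5241 ft³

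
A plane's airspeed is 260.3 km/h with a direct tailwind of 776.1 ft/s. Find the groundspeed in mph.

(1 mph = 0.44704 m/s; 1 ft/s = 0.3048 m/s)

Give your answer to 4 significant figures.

260.3 km/h × (1/3.6) → 72.3056 m/s
776.1 ft/s × 0.3048 → 236.555 m/s
Combined: 72.3056 + 236.555 = 308.861 m/s
In mph: 308.861 / 0.44704 = 690.902 mph

690.9 mph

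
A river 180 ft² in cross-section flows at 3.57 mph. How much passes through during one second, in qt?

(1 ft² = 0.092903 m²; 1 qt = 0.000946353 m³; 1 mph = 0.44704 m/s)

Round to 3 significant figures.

2.82×10⁴ qt

3.57 mph × 0.44704 → 1.59593 m/s
180 ft² × 0.092903 → 16.7225 m²
V = v × A × t = 1.59593 m/s × 16.7225 m² × 1 s = 26.6879 m³
26.6879 m³ ÷ (0.000946353 m³/qt) = 28200.8 qt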